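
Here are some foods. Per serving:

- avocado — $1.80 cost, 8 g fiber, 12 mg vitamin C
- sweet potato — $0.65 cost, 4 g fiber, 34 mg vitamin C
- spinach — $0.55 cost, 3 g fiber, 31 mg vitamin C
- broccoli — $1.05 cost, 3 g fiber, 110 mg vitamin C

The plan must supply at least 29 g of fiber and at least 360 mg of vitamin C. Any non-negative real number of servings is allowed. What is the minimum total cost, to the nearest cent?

The cheapest plan sits at a corner of the feasible region — with two constraints it uses at most two foods.
avocado only: max(29/8, 360/12) = 30 servings → $54.00.
sweet potato only: max(29/4, 360/34) = 10.59 servings → $6.88.
spinach only: max(29/3, 360/31) = 11.61 servings → $6.39.
broccoli only: max(29/3, 360/110) = 9.667 servings → $10.15.
avocado + sweet potato with both targets exact would need a negative amount; discard.
avocado + spinach: intersection lies outside the first quadrant.
avocado + broccoli with both tight: 2.5 servings and 3 servings → $7.65.
sweet potato + spinach with both targets exact would need a negative amount; discard.
sweet potato + broccoli with both tight: 6.243 servings and 1.343 servings → $5.47.
spinach + broccoli with both tight: 8.903 servings and 0.7637 servings → $5.70.
So the least-cost plan costs $5.47.

$5.47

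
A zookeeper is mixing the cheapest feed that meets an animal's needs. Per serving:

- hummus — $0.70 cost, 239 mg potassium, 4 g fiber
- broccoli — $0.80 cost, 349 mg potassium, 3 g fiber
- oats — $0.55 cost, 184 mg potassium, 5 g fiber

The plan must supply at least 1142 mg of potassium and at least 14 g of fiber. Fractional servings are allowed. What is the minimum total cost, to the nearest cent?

The cheapest plan sits at a corner of the feasible region — with two constraints it uses at most two foods.
hummus only: max(1142/239, 14/4) = 4.778 servings → $3.34.
broccoli only: max(1142/349, 14/3) = 4.667 servings → $3.73.
oats only: max(1142/184, 14/5) = 6.207 servings → $3.41.
hummus + broccoli with both tight: 2.15 servings and 1.8 servings → $2.94.
hummus + oats: intersection lies outside the first quadrant.
broccoli + oats with both tight: 2.627 servings and 1.224 servings → $2.77.
So the least-cost plan costs $2.77.

$2.77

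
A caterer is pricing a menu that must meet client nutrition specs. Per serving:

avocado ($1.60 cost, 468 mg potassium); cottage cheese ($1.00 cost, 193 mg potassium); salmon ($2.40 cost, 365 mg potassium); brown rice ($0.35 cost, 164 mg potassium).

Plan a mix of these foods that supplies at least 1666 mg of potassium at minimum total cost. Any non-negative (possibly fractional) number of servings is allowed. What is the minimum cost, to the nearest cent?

$3.56

Cost per mg of potassium: brown rice $0.0021, avocado $0.0034, cottage cheese $0.0052, salmon $0.0066.
With no serving limits, use only brown rice: 1666 mg / 164 mg = 10.16 servings × $0.35 = $3.56.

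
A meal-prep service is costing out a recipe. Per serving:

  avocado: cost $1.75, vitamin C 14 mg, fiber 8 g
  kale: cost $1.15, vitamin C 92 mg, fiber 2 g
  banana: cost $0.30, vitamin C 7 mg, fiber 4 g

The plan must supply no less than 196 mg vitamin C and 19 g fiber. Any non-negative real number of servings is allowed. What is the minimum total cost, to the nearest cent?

Minimising a linear cost over {vitamin C ≥ 196, fiber ≥ 19, servings ≥ 0} — the optimum is at a vertex, using one or two foods.
avocado only: max(196/14, 19/8) = 14 servings → $24.50.
kale only: max(196/92, 19/2) = 9.5 servings → $10.93.
banana only: max(196/7, 19/4) = 28 servings → $8.40.
avocado + kale with both tight: 1.915 servings and 1.839 servings → $5.47.
avocado + banana (both tight): parallel constraints — no distinct corner.
kale + banana with both tight: 1.839 servings and 3.831 servings → $3.26.
So the least-cost plan costs $3.26.

$3.26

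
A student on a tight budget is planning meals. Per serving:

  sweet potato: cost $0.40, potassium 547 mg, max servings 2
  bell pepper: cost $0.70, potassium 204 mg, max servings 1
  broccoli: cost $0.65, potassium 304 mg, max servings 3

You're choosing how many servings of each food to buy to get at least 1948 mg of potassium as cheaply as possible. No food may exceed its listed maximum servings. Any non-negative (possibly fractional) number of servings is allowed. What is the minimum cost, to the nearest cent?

$2.63

Cost per mg of potassium: sweet potato $0.0007, broccoli $0.0021, bell pepper $0.0034.
Take 2 servings of sweet potato: +1094.0 mg potassium for $0.80 (total $0.80, still need 854.0 mg).
Take 2.809 servings of broccoli: +854.0 mg potassium for $1.83 (total $2.63, still need 0.0 mg).
Filling from the cheapest source first is optimal under one linear minimum: $2.63.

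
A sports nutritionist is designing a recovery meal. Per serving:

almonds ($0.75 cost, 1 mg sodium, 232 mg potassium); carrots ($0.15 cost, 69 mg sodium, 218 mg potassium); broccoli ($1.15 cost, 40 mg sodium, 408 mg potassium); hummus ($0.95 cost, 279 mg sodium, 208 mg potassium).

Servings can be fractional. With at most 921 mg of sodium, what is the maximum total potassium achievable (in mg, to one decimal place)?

Potassium per mg sodium: almonds 232, broccoli 10.2, carrots 3.159, hummus 0.7455.
With no serving limits, spend the whole sodium allowance on almonds: 921 mg / 1 mg × 232 mg = 213672.0 mg.

213672.0 mg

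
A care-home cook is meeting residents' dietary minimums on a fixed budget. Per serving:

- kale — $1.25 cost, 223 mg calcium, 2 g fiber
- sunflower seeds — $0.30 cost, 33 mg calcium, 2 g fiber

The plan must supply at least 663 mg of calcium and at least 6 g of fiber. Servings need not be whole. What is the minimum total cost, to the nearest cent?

$3.72

For a min-cost LP with two ≥-constraints, a basic feasible solution has at most two positive variables.
kale only: max(663/223, 6/2) = 3 servings → $3.75.
sunflower seeds only: max(663/33, 6/2) = 20.09 servings → $6.03.
kale + sunflower seeds with both tight: 2.968 servings and 0.03158 servings → $3.72.
Cheapest feasible corner: $3.72.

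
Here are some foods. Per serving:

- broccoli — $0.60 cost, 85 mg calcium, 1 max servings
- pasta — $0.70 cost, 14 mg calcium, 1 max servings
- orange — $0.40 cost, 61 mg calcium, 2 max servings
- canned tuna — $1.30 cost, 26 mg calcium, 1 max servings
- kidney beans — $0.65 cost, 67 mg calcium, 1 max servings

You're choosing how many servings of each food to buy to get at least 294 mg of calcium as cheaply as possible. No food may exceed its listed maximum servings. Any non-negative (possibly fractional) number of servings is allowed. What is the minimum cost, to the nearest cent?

Cost per mg of calcium: orange $0.0066, broccoli $0.0071, kidney beans $0.0097, pasta $0.0500, canned tuna $0.0500.
Take 2 servings of orange: +122.0 mg calcium for $0.80 (total $0.80, still need 172.0 mg).
Take 1 serving of broccoli: +85.0 mg calcium for $0.60 (total $1.40, still need 87.0 mg).
Take 1 serving of kidney beans: +67.0 mg calcium for $0.65 (total $2.05, still need 20.0 mg).
Take 1 serving of pasta: +14.0 mg calcium for $0.70 (total $2.75, still need 6.0 mg).
Take 0.2308 servings of canned tuna: +6.0 mg calcium for $0.30 (total $3.05, still need 0.0 mg).
Filling from the cheapest source first is optimal under one linear minimum: $3.05.

$3.05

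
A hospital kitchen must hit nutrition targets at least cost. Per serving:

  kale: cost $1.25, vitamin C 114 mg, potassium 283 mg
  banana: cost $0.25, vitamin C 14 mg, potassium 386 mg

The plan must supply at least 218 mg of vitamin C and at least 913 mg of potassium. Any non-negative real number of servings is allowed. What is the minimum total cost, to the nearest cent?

$2.49

With two linear requirements the optimum uses one or two foods; enumerate the corners.
kale only: max(218/114, 913/283) = 3.226 servings → $4.03.
banana only: max(218/14, 913/386) = 15.57 servings → $3.89.
kale + banana with both tight: 1.782 servings and 1.059 servings → $2.49.
The minimum over all feasible corners is $2.49.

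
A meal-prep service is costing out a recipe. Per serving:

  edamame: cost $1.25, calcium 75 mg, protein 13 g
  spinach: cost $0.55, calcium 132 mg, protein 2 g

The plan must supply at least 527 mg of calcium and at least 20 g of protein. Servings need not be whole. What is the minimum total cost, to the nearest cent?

This is a tiny linear program; its minimum lies at a vertex of the feasible set. List the vertices and price them.
edamame only: max(527/75, 20/13) = 7.027 servings → $8.78.
spinach only: max(527/132, 20/2) = 10 servings → $5.50.
edamame + spinach with both tight: 1.013 servings and 3.417 servings → $3.15.
The minimum over all feasible corners is $3.15.

$3.15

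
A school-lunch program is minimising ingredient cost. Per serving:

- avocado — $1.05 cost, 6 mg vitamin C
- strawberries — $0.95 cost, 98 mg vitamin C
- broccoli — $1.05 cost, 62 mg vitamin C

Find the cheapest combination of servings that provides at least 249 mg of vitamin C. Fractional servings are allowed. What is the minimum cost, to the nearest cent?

$2.41

Cost per mg of vitamin C: strawberries $0.0097, broccoli $0.0169, avocado $0.1750.
With no serving limits, use only strawberries: 249 mg / 98 mg = 2.541 servings × $0.95 = $2.41.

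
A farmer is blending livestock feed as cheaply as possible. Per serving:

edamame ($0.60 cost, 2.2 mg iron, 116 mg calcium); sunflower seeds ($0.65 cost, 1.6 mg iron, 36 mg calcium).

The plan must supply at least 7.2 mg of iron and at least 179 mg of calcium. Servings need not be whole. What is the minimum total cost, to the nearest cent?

$1.96

Compare the cost at each extreme point of the feasible region.
edamame only: max(7.2/2.2, 179/116) = 3.273 servings → $1.96.
sunflower seeds only: max(7.2/1.6, 179/36) = 4.972 servings → $3.23.
edamame + sunflower seeds with both tight: 0.2556 servings and 4.148 servings → $2.85.
So the least-cost plan costs $1.96.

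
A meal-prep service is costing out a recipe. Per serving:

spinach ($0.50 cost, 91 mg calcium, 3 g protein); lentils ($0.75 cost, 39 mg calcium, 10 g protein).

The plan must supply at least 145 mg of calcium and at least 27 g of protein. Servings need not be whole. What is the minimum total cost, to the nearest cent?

$2.16

With two linear requirements the optimum uses one or two foods; enumerate the corners.
spinach only: max(145/91, 27/3) = 9 servings → $4.50.
lentils only: max(145/39, 27/10) = 3.718 servings → $2.79.
spinach + lentils with both tight: 0.5006 servings and 2.55 servings → $2.16.
So the least-cost plan costs $2.16.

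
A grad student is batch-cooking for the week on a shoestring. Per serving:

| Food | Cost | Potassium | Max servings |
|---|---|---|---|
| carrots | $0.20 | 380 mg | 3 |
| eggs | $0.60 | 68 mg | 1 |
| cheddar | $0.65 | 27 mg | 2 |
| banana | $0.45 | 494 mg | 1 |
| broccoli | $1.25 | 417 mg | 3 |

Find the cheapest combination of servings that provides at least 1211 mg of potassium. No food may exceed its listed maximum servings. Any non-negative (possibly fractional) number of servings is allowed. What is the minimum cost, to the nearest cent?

$0.66

Cost per mg of potassium: carrots $0.0005, banana $0.0009, broccoli $0.0030, eggs $0.0088, cheddar $0.0241.
Take 3 servings of carrots: +1140.0 mg potassium for $0.60 (total $0.60, still need 71.0 mg).
Take 0.1437 servings of banana: +71.0 mg potassium for $0.06 (total $0.66, still need 0.0 mg).
Filling from the cheapest source first is optimal under one linear minimum: $0.66.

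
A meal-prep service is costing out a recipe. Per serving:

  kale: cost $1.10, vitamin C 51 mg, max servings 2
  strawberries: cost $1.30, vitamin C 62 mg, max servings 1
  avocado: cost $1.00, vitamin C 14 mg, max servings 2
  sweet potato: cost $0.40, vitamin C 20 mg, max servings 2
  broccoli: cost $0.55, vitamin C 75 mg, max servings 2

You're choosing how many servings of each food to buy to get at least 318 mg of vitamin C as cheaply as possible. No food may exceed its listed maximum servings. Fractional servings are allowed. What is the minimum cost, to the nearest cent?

$4.62

Cost per mg of vitamin C: broccoli $0.0073, sweet potato $0.0200, strawberries $0.0210, kale $0.0216, avocado $0.0714.
Take 2 servings of broccoli: +150.0 mg vitamin C for $1.10 (total $1.10, still need 168.0 mg).
Take 2 servings of sweet potato: +40.0 mg vitamin C for $0.80 (total $1.90, still need 128.0 mg).
Take 1 serving of strawberries: +62.0 mg vitamin C for $1.30 (total $3.20, still need 66.0 mg).
Take 1.294 servings of kale: +66.0 mg vitamin C for $1.42 (total $4.62, still need 0.0 mg).
Filling from the cheapest source first is optimal under one linear minimum: $4.62.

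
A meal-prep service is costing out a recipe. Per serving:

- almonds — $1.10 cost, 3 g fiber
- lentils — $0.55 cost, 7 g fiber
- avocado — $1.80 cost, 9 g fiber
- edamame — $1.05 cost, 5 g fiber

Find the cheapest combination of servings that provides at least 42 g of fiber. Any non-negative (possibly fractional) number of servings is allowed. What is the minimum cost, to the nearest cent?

Cost per g of fiber: lentils $0.0786, avocado $0.2000, edamame $0.2100, almonds $0.3667.
With no serving limits, use only lentils: 42 g / 7 g = 6 servings × $0.55 = $3.30.

$3.30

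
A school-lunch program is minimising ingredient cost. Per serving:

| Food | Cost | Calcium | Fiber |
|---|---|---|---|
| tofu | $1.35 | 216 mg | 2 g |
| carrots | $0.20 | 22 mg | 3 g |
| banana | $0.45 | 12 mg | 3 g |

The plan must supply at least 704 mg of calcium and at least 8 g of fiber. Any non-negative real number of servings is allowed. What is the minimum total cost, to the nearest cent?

$4.43

Check every corner: each single food scaled to meet both minima, and each pair solved so both constraints bind.
tofu only: max(704/216, 8/2) = 4 servings → $5.40.
carrots only: max(704/22, 8/3) = 32 servings → $6.40.
banana only: max(704/12, 8/3) = 58.67 servings → $26.40.
tofu + carrots with both tight: 3.205 servings and 0.5298 servings → $4.43.
tofu + banana with both tight: 3.231 servings and 0.5128 servings → $4.59.
carrots + banana: the both-tight solution has a negative serving — not a feasible corner.
Cheapest feasible corner: $4.43.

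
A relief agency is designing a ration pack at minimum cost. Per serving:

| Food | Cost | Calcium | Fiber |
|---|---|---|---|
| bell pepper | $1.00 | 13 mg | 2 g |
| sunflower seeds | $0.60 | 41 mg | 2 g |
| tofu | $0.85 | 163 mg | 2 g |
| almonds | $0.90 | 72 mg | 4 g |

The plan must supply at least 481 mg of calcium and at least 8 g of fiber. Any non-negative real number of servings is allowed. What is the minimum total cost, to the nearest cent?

$2.86

Two binding constraints pin down two serving amounts, so the optimal mix uses at most two foods. The candidates are each food alone (scaled to the tighter of calcium/fiber) and each pair with both constraints tight.
bell pepper only: max(481/13, 8/2) = 37 servings → $37.00.
sunflower seeds only: max(481/41, 8/2) = 11.73 servings → $7.04.
tofu only: max(481/163, 8/2) = 4 servings → $3.40.
almonds only: max(481/72, 8/4) = 6.681 servings → $6.01.
bell pepper + sunflower seeds: the both-tight solution has a negative serving — not a feasible corner.
bell pepper + tofu with both tight: 1.14 servings and 2.86 servings → $3.57.
bell pepper + almonds: intersection lies outside the first quadrant.
sunflower seeds + tofu with both tight: 1.402 servings and 2.598 servings → $3.05.
sunflower seeds + almonds: the both-tight solution has a negative serving — not a feasible corner.
tofu + almonds with both tight: 2.654 servings and 0.6732 servings → $2.86.
The minimum over all feasible corners is $2.86.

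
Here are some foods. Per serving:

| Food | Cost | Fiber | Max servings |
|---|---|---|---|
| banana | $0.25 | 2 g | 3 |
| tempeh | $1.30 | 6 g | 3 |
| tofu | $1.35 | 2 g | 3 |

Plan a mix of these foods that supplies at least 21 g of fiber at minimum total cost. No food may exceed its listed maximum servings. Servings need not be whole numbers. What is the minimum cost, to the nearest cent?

$4.00

Cost per g of fiber: banana $0.1250, tempeh $0.2167, tofu $0.6750.
Take 3 servings of banana: +6.0 g fiber for $0.75 (total $0.75, still need 15.0 g).
Take 2.5 servings of tempeh: +15.0 g fiber for $3.25 (total $4.00, still need 0.0 g).
Greedy by cheapest-per-g is optimal for a single linear constraint, so the minimum cost is $4.00.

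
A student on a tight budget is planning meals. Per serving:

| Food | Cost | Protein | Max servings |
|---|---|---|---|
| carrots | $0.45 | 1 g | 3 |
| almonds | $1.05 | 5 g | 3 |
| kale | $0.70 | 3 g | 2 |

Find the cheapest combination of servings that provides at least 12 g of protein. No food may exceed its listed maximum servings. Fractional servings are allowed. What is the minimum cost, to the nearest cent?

Cost per g of protein: almonds $0.2100, kale $0.2333, carrots $0.4500.
Take 2.4 servings of almonds: +12.0 g protein for $2.52 (total $2.52, still need 0.0 g).
Greedy by cheapest-per-g is optimal for a single linear constraint, so the minimum cost is $2.52.

$2.52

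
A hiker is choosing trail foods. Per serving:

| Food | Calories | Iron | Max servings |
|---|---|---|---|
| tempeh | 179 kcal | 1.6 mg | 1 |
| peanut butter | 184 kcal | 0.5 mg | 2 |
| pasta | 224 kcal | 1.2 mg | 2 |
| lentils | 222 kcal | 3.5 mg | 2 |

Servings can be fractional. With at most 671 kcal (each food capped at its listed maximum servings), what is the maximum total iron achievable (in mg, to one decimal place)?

Iron per kcal: lentils 0.01577, tempeh 0.008939, pasta 0.005357, peanut butter 0.002717.
Take 2 servings of lentils: uses 444 kcal, +7.0 mg iron (running total 7.0 mg).
Take 1 serving of tempeh: uses 179 kcal, +1.6 mg iron (running total 8.6 mg).
Take 0.2143 servings of pasta: uses 48 kcal, +0.3 mg iron (running total 8.9 mg).
Filling greedily by iron-per-kcal is optimal for one linear limit, giving 8.9 mg.

8.9 mg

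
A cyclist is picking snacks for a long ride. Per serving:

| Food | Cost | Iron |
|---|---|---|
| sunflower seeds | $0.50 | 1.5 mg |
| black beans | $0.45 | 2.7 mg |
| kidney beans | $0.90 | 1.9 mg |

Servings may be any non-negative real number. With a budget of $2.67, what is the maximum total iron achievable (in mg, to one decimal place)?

Iron per dollar: black beans 6, sunflower seeds 3, kidney beans 2.111.
With no serving limits, spend the whole cost allowance on black beans: $2.67 / $0.45 × 2.7 mg = 16.0 mg.

16.0 mg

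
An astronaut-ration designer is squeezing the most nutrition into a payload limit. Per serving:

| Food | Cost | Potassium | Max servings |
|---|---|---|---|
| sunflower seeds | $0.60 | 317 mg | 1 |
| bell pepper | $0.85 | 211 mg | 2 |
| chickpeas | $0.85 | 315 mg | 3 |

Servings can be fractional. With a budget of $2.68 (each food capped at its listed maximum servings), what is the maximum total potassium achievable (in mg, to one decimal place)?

Potassium per dollar: sunflower seeds 528.3, chickpeas 370.6, bell pepper 248.2.
Take 1 serving of sunflower seeds: spends $0.60, +317.0 mg potassium (running total 317.0 mg).
Take 2.447 servings of chickpeas: spends $2.08, +770.8 mg potassium (running total 1087.8 mg).
Filling greedily by potassium-per-dollar is optimal for one linear limit, giving 1087.8 mg.

1087.8 mg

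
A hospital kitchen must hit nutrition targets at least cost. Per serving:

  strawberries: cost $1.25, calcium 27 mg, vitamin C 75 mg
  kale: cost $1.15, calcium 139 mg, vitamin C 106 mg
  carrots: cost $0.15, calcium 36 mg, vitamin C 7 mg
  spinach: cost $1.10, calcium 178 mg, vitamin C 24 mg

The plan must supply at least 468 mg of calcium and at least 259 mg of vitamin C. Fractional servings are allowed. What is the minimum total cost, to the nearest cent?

Compare the cost at each extreme point of the feasible region.
strawberries only: max(468/27, 259/75) = 17.33 servings → $21.67.
kale only: max(468/139, 259/106) = 3.367 servings → $3.87.
carrots only: max(468/36, 259/7) = 37 servings → $5.55.
spinach only: max(468/178, 259/24) = 10.79 servings → $11.87.
strawberries + kale with both targets exact would need a negative amount; discard.
strawberries + carrots with both tight: 2.409 servings and 11.19 servings → $4.69.
strawberries + spinach with both tight: 2.745 servings and 2.213 servings → $5.87.
kale + carrots with both tight: 2.127 servings and 4.786 servings → $3.16.
kale + spinach with both tight: 2.245 servings and 0.8761 servings → $3.55.
carrots + spinach: the both-tight solution has a negative serving — not a feasible corner.
The minimum over all feasible corners is $3.16.

$3.16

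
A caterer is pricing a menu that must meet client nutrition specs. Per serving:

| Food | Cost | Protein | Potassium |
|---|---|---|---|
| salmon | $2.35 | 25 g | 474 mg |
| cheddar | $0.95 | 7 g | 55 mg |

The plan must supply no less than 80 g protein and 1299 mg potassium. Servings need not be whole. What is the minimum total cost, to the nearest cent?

$7.52

At the optimum either one food covers both requirements or two foods hit both targets exactly; no other combination can be cheaper.
salmon only: max(80/25, 1299/474) = 3.2 servings → $7.52.
cheddar only: max(80/7, 1299/55) = 23.62 servings → $22.44.
salmon + cheddar with both tight: 2.415 servings and 2.802 servings → $8.34.
So the least-cost plan costs $7.52.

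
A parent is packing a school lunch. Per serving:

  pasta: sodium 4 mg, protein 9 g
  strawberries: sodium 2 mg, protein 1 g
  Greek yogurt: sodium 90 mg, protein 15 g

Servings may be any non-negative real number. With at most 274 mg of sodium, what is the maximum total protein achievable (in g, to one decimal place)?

Protein per mg sodium: pasta 2.25, strawberries 0.5, Greek yogurt 0.1667.
With no serving limits, spend the whole sodium allowance on pasta: 274 mg / 4 mg × 9 g = 616.5 g.

616.5 g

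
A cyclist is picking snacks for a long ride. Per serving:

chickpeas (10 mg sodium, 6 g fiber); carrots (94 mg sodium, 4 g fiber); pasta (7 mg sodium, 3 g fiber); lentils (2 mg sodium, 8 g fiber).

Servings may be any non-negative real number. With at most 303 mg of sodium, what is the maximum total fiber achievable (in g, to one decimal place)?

Fiber per mg sodium: lentils 4, chickpeas 0.6, pasta 0.4286, carrots 0.04255.
With no serving limits, spend the whole sodium allowance on lentils: 303 mg / 2 mg × 8 g = 1212.0 g.

1212.0 g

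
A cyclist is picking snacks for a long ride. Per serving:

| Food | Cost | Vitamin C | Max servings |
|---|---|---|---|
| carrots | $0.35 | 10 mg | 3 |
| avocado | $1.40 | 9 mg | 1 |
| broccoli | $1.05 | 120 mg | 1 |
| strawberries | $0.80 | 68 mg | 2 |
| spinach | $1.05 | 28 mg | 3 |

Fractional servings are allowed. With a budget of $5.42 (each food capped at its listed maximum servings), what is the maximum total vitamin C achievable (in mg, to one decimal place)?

331.9 mg

Vitamin C per dollar: broccoli 114.3, strawberries 85, carrots 28.57, spinach 26.67, avocado 6.429.
Take 1 serving of broccoli: spends $1.05, +120.0 mg vitamin C (running total 120.0 mg).
Take 2 servings of strawberries: spends $1.60, +136.0 mg vitamin C (running total 256.0 mg).
Take 3 servings of carrots: spends $1.05, +30.0 mg vitamin C (running total 286.0 mg).
Take 1.638 servings of spinach: spends $1.72, +45.9 mg vitamin C (running total 331.9 mg).
Greedy by best ratio exhausts the cost allowance optimally: 331.9 mg.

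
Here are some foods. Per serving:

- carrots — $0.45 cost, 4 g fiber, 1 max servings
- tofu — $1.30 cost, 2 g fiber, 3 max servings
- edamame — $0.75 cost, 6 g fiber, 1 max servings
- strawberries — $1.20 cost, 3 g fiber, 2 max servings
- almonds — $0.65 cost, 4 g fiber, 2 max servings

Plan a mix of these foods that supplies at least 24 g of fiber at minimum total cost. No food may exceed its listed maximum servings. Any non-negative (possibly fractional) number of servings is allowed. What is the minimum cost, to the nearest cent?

Cost per g of fiber: carrots $0.1125, edamame $0.1250, almonds $0.1625, strawberries $0.4000, tofu $0.6500.
Take 1 serving of carrots: +4.0 g fiber for $0.45 (total $0.45, still need 20.0 g).
Take 1 serving of edamame: +6.0 g fiber for $0.75 (total $1.20, still need 14.0 g).
Take 2 servings of almonds: +8.0 g fiber for $1.30 (total $2.50, still need 6.0 g).
Take 2 servings of strawberries: +6.0 g fiber for $2.40 (total $4.90, still need 0.0 g).
Filling from the cheapest source first is optimal under one linear minimum: $4.90.

$4.90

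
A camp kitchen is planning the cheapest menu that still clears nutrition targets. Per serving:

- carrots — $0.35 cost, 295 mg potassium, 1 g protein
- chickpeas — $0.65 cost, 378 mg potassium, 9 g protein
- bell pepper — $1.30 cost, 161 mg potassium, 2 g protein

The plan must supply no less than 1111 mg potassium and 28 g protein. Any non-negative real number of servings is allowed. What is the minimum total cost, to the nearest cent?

$2.02

This is a tiny linear program; its minimum lies at a vertex of the feasible set. List the vertices and price them.
carrots only: max(1111/295, 28/1) = 28 servings → $9.80.
chickpeas only: max(1111/378, 28/9) = 3.111 servings → $2.02.
bell pepper only: max(1111/161, 28/2) = 14 servings → $18.20.
carrots + chickpeas: intersection lies outside the first quadrant.
carrots + bell pepper with both targets exact would need a negative amount; discard.
chickpeas + bell pepper: the both-tight solution has a negative serving — not a feasible corner.
So the least-cost plan costs $2.02.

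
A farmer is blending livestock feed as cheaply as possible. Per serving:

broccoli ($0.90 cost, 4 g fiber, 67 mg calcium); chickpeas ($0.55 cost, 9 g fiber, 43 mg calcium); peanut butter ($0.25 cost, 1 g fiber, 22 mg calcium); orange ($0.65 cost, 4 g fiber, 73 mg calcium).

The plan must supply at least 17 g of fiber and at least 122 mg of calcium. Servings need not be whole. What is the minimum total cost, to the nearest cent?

$1.35

Compare the cost at each extreme point of the feasible region.
broccoli only: max(17/4, 122/67) = 4.25 servings → $3.83.
chickpeas only: max(17/9, 122/43) = 2.837 servings → $1.56.
peanut butter only: max(17/1, 122/22) = 17 servings → $4.25.
orange only: max(17/4, 122/73) = 4.25 servings → $2.76.
broccoli + chickpeas with both tight: 0.8515 servings and 1.51 servings → $1.60.
broccoli + peanut butter: intersection lies outside the first quadrant.
broccoli + orange with both targets exact would need a negative amount; discard.
chickpeas + peanut butter with both tight: 1.626 servings and 2.368 servings → $1.49.
chickpeas + orange with both tight: 1.553 servings and 0.7567 servings → $1.35.
peanut butter + orange: intersection lies outside the first quadrant.
So the least-cost plan costs $1.35.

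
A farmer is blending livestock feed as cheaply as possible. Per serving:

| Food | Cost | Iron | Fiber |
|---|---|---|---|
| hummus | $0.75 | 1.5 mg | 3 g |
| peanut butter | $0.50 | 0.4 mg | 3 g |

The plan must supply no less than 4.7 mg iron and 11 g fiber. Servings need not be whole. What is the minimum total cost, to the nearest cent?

$2.57

A basic optimal solution has at most two foods positive. Try each food alone and each pair with both targets met exactly.
hummus only: max(4.7/1.5, 11/3) = 3.667 servings → $2.75.
peanut butter only: max(4.7/0.4, 11/3) = 11.75 servings → $5.88.
hummus + peanut butter with both tight: 2.939 servings and 0.7273 servings → $2.57.
The minimum over all feasible corners is $2.57.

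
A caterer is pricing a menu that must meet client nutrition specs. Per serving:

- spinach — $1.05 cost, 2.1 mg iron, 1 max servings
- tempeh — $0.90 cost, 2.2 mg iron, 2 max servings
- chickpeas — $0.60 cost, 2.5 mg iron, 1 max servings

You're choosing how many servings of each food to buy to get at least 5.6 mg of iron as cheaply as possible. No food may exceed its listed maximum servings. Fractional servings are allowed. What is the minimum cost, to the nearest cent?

$1.87

Cost per mg of iron: chickpeas $0.2400, tempeh $0.4091, spinach $0.5000.
Take 1 serving of chickpeas: +2.5 mg iron for $0.60 (total $0.60, still need 3.1 mg).
Take 1.409 servings of tempeh: +3.1 mg iron for $1.27 (total $1.87, still need 0.0 mg).
Greedy by cheapest-per-mg is optimal for a single linear constraint, so the minimum cost is $1.87.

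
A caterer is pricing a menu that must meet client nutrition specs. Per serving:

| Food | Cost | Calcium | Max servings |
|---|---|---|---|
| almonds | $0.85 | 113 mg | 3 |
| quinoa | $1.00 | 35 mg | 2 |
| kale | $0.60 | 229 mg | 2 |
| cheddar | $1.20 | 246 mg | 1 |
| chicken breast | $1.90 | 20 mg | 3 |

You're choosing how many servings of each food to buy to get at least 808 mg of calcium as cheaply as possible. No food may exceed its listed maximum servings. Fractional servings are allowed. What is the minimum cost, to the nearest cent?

$3.18

Cost per mg of calcium: kale $0.0026, cheddar $0.0049, almonds $0.0075, quinoa $0.0286, chicken breast $0.0950.
Take 2 servings of kale: +458.0 mg calcium for $1.20 (total $1.20, still need 350.0 mg).
Take 1 serving of cheddar: +246.0 mg calcium for $1.20 (total $2.40, still need 104.0 mg).
Take 0.9204 servings of almonds: +104.0 mg calcium for $0.78 (total $3.18, still need 0.0 mg).
Filling from the cheapest source first is optimal under one linear minimum: $3.18.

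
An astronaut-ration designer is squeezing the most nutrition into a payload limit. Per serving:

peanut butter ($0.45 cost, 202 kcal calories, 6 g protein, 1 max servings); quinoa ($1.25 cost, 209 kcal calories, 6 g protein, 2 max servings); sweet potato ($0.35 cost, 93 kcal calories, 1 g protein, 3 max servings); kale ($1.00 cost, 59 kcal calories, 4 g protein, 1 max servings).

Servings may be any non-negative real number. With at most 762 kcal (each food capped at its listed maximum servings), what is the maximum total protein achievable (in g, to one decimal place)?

Protein per kcal: kale 0.0678, peanut butter 0.0297, quinoa 0.02871, sweet potato 0.01075.
Take 1 serving of kale: uses 59 kcal, +4.0 g protein (running total 4.0 g).
Take 1 serving of peanut butter: uses 202 kcal, +6.0 g protein (running total 10.0 g).
Take 2 servings of quinoa: uses 418 kcal, +12.0 g protein (running total 22.0 g).
Take 0.8925 servings of sweet potato: uses 83 kcal, +0.9 g protein (running total 22.9 g).
Filling greedily by protein-per-kcal is optimal for one linear limit, giving 22.9 g.

22.9 g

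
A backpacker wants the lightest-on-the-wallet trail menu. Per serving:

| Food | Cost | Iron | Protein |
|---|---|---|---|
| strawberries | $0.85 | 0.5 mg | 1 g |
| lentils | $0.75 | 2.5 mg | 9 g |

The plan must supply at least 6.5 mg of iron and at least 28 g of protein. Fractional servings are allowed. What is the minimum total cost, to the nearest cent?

$2.33

strawberries only: max(6.5/0.5, 28/1) = 28 servings → $23.80.
lentils only: max(6.5/2.5, 28/9) = 3.111 servings → $2.33.
strawberries + lentils: intersection lies outside the first quadrant.
The minimum over all feasible corners is $2.33.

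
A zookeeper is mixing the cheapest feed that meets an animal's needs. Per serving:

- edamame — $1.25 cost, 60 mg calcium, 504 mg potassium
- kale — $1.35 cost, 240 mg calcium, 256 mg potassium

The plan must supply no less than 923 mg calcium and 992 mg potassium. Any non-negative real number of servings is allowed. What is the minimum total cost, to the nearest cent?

$5.21

With two linear requirements the optimum uses one or two foods; enumerate the corners.
edamame only: max(923/60, 992/504) = 15.38 servings → $19.23.
kale only: max(923/240, 992/256) = 3.875 servings → $5.23.
edamame + kale with both tight: 0.01697 servings and 3.842 servings → $5.21.
Cheapest feasible corner: $5.21.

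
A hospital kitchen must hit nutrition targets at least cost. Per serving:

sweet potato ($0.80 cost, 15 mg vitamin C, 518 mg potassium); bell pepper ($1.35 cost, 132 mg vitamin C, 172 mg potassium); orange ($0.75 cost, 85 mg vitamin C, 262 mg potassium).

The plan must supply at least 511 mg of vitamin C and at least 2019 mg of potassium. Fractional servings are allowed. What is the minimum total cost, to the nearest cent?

For a min-cost LP with two ≥-constraints, a basic feasible solution has at most two positive variables.
sweet potato only: max(511/15, 2019/518) = 34.07 servings → $27.25.
bell pepper only: max(511/132, 2019/172) = 11.74 servings → $15.85.
orange only: max(511/85, 2019/262) = 7.706 servings → $5.78.
sweet potato + bell pepper with both tight: 2.715 servings and 3.563 servings → $6.98.
sweet potato + orange with both tight: 0.941 servings and 5.846 servings → $5.14.
bell pepper + orange: intersection lies outside the first quadrant.
So the least-cost plan costs $5.14.

$5.14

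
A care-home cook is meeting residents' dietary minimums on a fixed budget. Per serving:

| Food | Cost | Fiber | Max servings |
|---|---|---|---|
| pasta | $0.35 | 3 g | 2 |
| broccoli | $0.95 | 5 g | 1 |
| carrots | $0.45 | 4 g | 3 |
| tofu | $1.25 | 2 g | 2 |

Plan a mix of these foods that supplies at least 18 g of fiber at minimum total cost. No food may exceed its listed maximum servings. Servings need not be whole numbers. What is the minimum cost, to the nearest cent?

$2.05

Cost per g of fiber: carrots $0.1125, pasta $0.1167, broccoli $0.1900, tofu $0.6250.
Take 3 servings of carrots: +12.0 g fiber for $1.35 (total $1.35, still need 6.0 g).
Take 2 servings of pasta: +6.0 g fiber for $0.70 (total $2.05, still need 0.0 g).
Filling from the cheapest source first is optimal under one linear minimum: $2.05.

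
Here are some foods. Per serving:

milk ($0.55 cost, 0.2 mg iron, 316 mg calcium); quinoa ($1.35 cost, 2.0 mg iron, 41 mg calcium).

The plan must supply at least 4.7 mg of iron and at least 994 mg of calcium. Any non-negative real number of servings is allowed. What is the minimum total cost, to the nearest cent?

This is a tiny linear program; its minimum lies at a vertex of the feasible set. List the vertices and price them.
milk only: max(4.7/0.2, 994/316) = 23.5 servings → $12.93.
quinoa only: max(4.7/2.0, 994/41) = 24.24 servings → $32.73.
milk + quinoa with both tight: 2.878 servings and 2.062 servings → $4.37.
Cheapest feasible corner: $4.37.

$4.37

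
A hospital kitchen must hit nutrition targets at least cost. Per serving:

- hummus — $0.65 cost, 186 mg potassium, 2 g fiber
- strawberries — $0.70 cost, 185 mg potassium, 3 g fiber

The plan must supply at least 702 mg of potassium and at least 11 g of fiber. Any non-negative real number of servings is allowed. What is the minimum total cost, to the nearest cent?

$2.64

Minimising a linear cost over {potassium ≥ 702, fiber ≥ 11, servings ≥ 0} — the optimum is at a vertex, using one or two foods.
hummus only: max(702/186, 11/2) = 5.5 servings → $3.58.
strawberries only: max(702/185, 11/3) = 3.795 servings → $2.66.
hummus + strawberries with both tight: 0.3777 servings and 3.415 servings → $2.64.
Cheapest feasible corner: $2.64.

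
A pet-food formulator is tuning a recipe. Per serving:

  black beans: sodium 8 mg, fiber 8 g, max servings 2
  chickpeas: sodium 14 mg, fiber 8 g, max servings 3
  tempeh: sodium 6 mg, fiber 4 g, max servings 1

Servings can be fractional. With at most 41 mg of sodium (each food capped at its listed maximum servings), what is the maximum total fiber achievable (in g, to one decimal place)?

Fiber per mg sodium: black beans 1, tempeh 0.6667, chickpeas 0.5714.
Take 2 servings of black beans: uses 16 mg sodium, +16.0 g fiber (running total 16.0 g).
Take 1 serving of tempeh: uses 6 mg sodium, +4.0 g fiber (running total 20.0 g).
Take 1.357 servings of chickpeas: uses 19 mg sodium, +10.9 g fiber (running total 30.9 g).
Greedy by best ratio exhausts the sodium allowance optimally: 30.9 g.

30.9 g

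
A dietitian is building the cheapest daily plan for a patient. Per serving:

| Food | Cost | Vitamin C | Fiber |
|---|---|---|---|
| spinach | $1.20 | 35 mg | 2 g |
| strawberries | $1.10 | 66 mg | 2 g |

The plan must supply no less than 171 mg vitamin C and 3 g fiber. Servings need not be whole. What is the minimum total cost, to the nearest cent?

Two binding constraints pin down two serving amounts, so the optimal mix uses at most two foods. The candidates are each food alone (scaled to the tighter of vitamin C/fiber) and each pair with both constraints tight.
spinach only: max(171/35, 3/2) = 4.886 servings → $5.86.
strawberries only: max(171/66, 3/2) = 2.591 servings → $2.85.
spinach + strawberries: intersection lies outside the first quadrant.
Cheapest feasible corner: $2.85.

$2.85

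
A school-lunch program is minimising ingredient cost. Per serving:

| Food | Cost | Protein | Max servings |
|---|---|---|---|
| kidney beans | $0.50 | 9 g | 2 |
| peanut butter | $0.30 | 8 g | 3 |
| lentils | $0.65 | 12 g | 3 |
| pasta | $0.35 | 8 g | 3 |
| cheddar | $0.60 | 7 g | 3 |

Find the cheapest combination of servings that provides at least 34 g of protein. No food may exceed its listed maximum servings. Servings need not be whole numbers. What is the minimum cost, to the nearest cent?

$1.34

Cost per g of protein: peanut butter $0.0375, pasta $0.0437, lentils $0.0542, kidney beans $0.0556, cheddar $0.0857.
Take 3 servings of peanut butter: +24.0 g protein for $0.90 (total $0.90, still need 10.0 g).
Take 1.25 servings of pasta: +10.0 g protein for $0.44 (total $1.34, still need 0.0 g).
Filling from the cheapest source first is optimal under one linear minimum: $1.34.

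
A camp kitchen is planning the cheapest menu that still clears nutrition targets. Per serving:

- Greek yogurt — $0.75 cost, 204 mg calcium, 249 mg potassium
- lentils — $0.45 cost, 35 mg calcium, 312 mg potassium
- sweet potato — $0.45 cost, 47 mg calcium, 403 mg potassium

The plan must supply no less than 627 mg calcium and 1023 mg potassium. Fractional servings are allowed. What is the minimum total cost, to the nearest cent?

$2.51

Compare the cost at each extreme point of the feasible region.
Greek yogurt only: max(627/204, 1023/249) = 4.108 servings → $3.08.
lentils only: max(627/35, 1023/312) = 17.91 servings → $8.06.
sweet potato only: max(627/47, 1023/403) = 13.34 servings → $6.00.
Greek yogurt + lentils with both tight: 2.909 servings and 0.957 servings → $2.61.
Greek yogurt + sweet potato with both tight: 2.902 servings and 0.7456 servings → $2.51.
lentils + sweet potato: the both-tight solution has a negative serving — not a feasible corner.
The minimum over all feasible corners is $2.51.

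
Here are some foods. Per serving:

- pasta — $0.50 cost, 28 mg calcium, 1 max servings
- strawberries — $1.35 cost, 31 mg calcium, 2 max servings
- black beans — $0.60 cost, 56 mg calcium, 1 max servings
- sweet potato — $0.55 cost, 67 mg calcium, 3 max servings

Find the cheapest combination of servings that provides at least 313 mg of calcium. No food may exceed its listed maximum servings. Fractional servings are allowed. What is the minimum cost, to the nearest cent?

$3.97

Cost per mg of calcium: sweet potato $0.0082, black beans $0.0107, pasta $0.0179, strawberries $0.0435.
Take 3 servings of sweet potato: +201.0 mg calcium for $1.65 (total $1.65, still need 112.0 mg).
Take 1 serving of black beans: +56.0 mg calcium for $0.60 (total $2.25, still need 56.0 mg).
Take 1 serving of pasta: +28.0 mg calcium for $0.50 (total $2.75, still need 28.0 mg).
Take 0.9032 servings of strawberries: +28.0 mg calcium for $1.22 (total $3.97, still need 0.0 mg).
Filling from the cheapest source first is optimal under one linear minimum: $3.97.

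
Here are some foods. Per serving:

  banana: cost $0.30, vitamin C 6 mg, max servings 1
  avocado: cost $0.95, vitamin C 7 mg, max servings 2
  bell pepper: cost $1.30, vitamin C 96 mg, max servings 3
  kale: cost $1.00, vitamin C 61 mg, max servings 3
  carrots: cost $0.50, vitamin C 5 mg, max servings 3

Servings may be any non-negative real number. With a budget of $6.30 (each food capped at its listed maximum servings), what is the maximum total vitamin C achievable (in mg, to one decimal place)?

434.4 mg

Vitamin C per dollar: bell pepper 73.85, kale 61, banana 20, carrots 10, avocado 7.368.
Take 3 servings of bell pepper: spends $3.90, +288.0 mg vitamin C (running total 288.0 mg).
Take 2.4 servings of kale: spends $2.40, +146.4 mg vitamin C (running total 434.4 mg).
Filling greedily by vitamin C-per-dollar is optimal for one linear limit, giving 434.4 mg.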